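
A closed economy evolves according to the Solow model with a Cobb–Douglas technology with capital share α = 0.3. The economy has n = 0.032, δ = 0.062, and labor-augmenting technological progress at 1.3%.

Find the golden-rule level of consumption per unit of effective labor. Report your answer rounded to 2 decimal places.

c_gold ≈ 1.09

At the golden rule, f'(k) = n + g + δ, so α·k^(α−1) = n + g + δ and k_gold = (α/(n + g + δ))^(1/(1−α)).
k_gold = (0.3/0.107)^(1/0.7) = 2.8037^1.4286 ≈ 4.3614
c_gold = f(k_gold) − (n + g + δ)·k_gold = 1.5556 − 0.107×4.3614 ≈ 1.0889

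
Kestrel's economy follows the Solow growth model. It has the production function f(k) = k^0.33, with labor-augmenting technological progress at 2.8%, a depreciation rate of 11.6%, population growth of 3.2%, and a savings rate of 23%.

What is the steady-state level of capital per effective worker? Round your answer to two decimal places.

k* = 1.49

In steady state, investment equals break-even investment: s·k^α = (n + g + δ)·k.
Rearranging, k^(1−α) = s / (n + g + δ).
k^0.67 = 0.23 / (0.032 + 0.028 + 0.116) = 0.23 / 0.176 = 1.3068
k* = 1.3068^(1/0.67) ≈ 1.4909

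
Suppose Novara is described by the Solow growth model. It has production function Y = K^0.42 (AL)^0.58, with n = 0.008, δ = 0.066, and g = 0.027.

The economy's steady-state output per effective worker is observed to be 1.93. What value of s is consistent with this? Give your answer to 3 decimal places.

At the steady state, Δk = 0, so s·k^α = (n + g + δ)·k.
Since y* = [s/(n + g + δ)]^(α/(1−α)), we have s/(n + g + δ) = (y*)^((1−α)/α) = 1.93^1.381 = 2.4794.
Therefore s = 2.4794 × (n + g + δ) = 2.4794 × 0.101 = 0.2504.

s ≈ 0.250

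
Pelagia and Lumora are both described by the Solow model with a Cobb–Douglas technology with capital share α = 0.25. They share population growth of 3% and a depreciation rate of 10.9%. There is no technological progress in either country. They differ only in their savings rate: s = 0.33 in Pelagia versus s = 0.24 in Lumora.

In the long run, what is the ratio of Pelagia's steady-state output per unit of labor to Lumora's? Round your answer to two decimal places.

ratio ≈ 1.11

Steady-state y* = [s/(n + δ)]^(α/(1−α)), so the ratio is [ (s_P/(n + δ)_P) / (s_L/(n + δ)_L) ]^0.3333.
s_P/(n + δ)_P = 0.33/0.139 = 2.3741; s_L/(n + δ)_L = 0.24/0.139 = 1.7266.
Ratio = (2.3741/1.7266)^0.3333 = 1.3750^0.3333 ≈ 1.1120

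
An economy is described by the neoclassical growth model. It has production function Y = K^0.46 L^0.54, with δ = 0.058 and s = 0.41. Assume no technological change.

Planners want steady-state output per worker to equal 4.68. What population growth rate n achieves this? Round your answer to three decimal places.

n ≈ 0.009

At the steady state, Δk = 0, so s·k^α = (n + δ)·k.
Since y* = [s/(n + δ)]^(α/(1−α)), we have s/(n + δ) = (y*)^((1−α)/α) = 4.68^1.1739 = 6.1207.
Therefore n + δ = s / 6.1207 = 0.41 / 6.1207 = 0.0670, so n = 0.0670 − 0.058 = 0.0090.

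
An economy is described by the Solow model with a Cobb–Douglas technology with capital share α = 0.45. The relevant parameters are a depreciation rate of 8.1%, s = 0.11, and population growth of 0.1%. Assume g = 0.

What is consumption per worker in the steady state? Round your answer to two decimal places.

At the steady state, Δk = 0, so s·k^α = (n + δ)·k.
Rearranging, k^(1−α) = s / (n + δ).
k^0.55 = 0.11 / (0.001 + 0.081) = 0.11 / 0.082 = 1.3415
k* = 1.3415^(1/0.55) ≈ 1.7060
y* = (k*)^α = 1.7060^0.45 ≈ 1.2717
c* = (1 − s)·y* = (1 − 0.11) × 1.2717 ≈ 1.1318

c* = 1.13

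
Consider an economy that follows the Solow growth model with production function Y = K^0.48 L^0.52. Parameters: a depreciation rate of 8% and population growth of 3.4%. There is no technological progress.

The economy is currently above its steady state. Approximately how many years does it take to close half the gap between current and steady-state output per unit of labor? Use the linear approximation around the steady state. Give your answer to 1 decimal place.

about 11.7 years

Near the steady state the convergence rate is λ = (1 − α)(n + δ).
λ = (1 − 0.48) × 0.114 = 0.52 × 0.114 = 0.05928
Half-life = ln 2 / λ = 0.6931 / 0.05928 ≈ 11.69 years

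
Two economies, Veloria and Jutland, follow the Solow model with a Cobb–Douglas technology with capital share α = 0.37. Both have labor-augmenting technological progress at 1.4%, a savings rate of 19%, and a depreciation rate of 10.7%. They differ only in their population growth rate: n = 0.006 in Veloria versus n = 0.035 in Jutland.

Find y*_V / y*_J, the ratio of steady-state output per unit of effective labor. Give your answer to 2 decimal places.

ratio ≈ 1.13

Steady-state y* = [s/(n + g + δ)]^(α/(1−α)), so the ratio is [ (s_V/(n + g + δ)_V) / (s_J/(n + g + δ)_J) ]^0.5873.
s_V/(n + g + δ)_V = 0.19/0.127 = 1.4961; s_J/(n + g + δ)_J = 0.19/0.156 = 1.2179.
Ratio = (1.4961/1.2179)^0.5873 = 1.2284^0.5873 ≈ 1.1284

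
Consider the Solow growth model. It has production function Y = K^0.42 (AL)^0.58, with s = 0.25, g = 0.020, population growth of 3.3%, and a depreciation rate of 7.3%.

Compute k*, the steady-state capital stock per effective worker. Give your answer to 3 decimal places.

k* ≈ 3.259

Steady state requires s·f(k) = (n + g + δ)·k, i.e. s·k^α = (n + g + δ)·k.
Rearranging, k^(1−α) = s / (n + g + δ).
k^0.58 = 0.25 / (0.033 + 0.020 + 0.073) = 0.25 / 0.126 = 1.9841
k* = 1.9841^(1/0.58) ≈ 3.2587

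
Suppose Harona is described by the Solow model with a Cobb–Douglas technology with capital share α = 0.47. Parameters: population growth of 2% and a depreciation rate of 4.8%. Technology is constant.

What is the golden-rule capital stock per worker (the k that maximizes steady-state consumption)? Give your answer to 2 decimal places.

The golden rule sets f'(k) = n + δ, i.e. α·k^(α−1) = n + δ.
So k^(1−α) = α / (n + δ) = 0.47 / 0.068 = 6.9118.
k_gold = 6.9118^(1/0.53) ≈ 38.3826

k_gold ≈ 38.38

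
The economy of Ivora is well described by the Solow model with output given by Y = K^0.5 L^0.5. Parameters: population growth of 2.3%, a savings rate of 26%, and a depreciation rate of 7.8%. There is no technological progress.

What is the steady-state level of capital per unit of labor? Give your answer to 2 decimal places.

k* ≈ 6.63

Steady state requires s·f(k) = (n + δ)·k, i.e. s·k^α = (n + δ)·k.
Dividing both sides by k: k^(1−α) = s / (n + δ).
k^0.5 = 0.26 / (0.023 + 0.078) = 0.26 / 0.101 = 2.5743
k* = 2.5743^(1/0.5) ≈ 6.6270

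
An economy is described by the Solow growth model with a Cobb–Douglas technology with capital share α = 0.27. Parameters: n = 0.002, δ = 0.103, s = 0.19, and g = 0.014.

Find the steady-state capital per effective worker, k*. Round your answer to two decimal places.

k* = 1.90

In steady state, investment equals break-even investment: s·k^α = (n + g + δ)·k.
Rearranging, k^(1−α) = s / (n + g + δ).
k^0.73 = 0.19 / (0.002 + 0.014 + 0.103) = 0.19 / 0.119 = 1.5966
k* = 1.5966^(1/0.73) ≈ 1.8982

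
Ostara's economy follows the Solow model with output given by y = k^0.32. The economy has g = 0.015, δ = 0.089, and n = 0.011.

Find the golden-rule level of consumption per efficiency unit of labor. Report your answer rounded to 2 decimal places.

c_gold ≈ 1.10

At the golden rule, f'(k) = n + g + δ, so α·k^(α−1) = n + g + δ and k_gold = (α/(n + g + δ))^(1/(1−α)).
k_gold = (0.32/0.115)^(1/0.68) = 2.7826^1.4706 ≈ 4.5041
c_gold = f(k_gold) − (n + g + δ)·k_gold = 1.6187 − 0.115×4.5041 ≈ 1.1007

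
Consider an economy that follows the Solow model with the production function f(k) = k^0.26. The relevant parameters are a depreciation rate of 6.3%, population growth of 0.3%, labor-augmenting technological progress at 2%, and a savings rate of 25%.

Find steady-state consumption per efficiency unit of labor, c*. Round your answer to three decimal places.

c* ≈ 1.091

In steady state, investment equals break-even investment: s·k^α = (n + g + δ)·k.
Rearranging, k^(1−α) = s / (n + g + δ).
k^0.74 = 0.25 / (0.003 + 0.020 + 0.063) = 0.25 / 0.086 = 2.9070
k* = 2.9070^(1/0.74) ≈ 4.2294
y* = (k*)^α = 4.2294^0.26 ≈ 1.4549
c* = (1 − s)·y* = (1 − 0.25) × 1.4549 ≈ 1.0912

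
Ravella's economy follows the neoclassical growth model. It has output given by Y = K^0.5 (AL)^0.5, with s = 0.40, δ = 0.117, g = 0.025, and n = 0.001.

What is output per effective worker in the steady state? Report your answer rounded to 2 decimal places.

y* ≈ 2.80

In steady state, investment equals break-even investment: s·k^α = (n + g + δ)·k.
Dividing both sides by k: k^(1−α) = s / (n + g + δ).
k^0.5 = 0.40 / (0.001 + 0.025 + 0.117) = 0.40 / 0.143 = 2.7972
k* = 2.7972^(1/0.5) ≈ 7.8243
y* = (k*)^α = 7.8243^0.5 ≈ 2.7972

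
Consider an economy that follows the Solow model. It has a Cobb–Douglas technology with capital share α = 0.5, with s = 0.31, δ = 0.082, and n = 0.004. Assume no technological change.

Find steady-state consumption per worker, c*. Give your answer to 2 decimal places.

c* = 2.49

At the steady state, Δk = 0, so s·k^α = (n + δ)·k.
Dividing both sides by k: k^(1−α) = s / (n + δ).
k^0.5 = 0.31 / (0.004 + 0.082) = 0.31 / 0.086 = 3.6047
k* = 3.6047^(1/0.5) ≈ 12.9939
y* = (k*)^α = 12.9939^0.5 ≈ 3.6047
c* = (1 − s)·y* = (1 − 0.31) × 3.6047 ≈ 2.4872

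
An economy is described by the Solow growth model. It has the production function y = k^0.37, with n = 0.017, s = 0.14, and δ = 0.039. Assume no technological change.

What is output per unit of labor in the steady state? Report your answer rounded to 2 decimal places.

y* = 1.71

Steady state requires s·f(k) = (n + δ)·k, i.e. s·k^α = (n + δ)·k.
Rearranging, k^(1−α) = s / (n + δ).
k^0.63 = 0.14 / (0.017 + 0.039) = 0.14 / 0.056 = 2.5000
k* = 2.5000^(1/0.63) ≈ 4.2820
y* = (k*)^α = 4.2820^0.37 ≈ 1.7128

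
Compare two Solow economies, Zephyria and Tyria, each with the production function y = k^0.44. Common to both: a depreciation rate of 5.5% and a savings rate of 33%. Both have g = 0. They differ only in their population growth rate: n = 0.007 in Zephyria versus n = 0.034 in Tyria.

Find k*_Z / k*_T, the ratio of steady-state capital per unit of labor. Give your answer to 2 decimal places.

Steady-state k* = [s/(n + δ)]^(1/(1−α)), so the ratio is [ (s_Z/(n + δ)_Z) / (s_T/(n + δ)_T) ]^1.7857.
s_Z/(n + δ)_Z = 0.33/0.062 = 5.3226; s_T/(n + δ)_T = 0.33/0.089 = 3.7079.
Ratio = (5.3226/3.7079)^1.7857 = 1.4355^1.7857 ≈ 1.9070

k*_Z / k*_T ≈ 1.91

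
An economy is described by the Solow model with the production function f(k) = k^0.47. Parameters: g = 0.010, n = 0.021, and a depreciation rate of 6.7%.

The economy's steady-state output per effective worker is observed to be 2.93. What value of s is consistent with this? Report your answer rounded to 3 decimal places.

s ≈ 0.329

In steady state, investment equals break-even investment: s·k^α = (n + g + δ)·k.
Since y* = [s/(n + g + δ)]^(α/(1−α)), we have s/(n + g + δ) = (y*)^((1−α)/α) = 2.93^1.1277 = 3.3611.
Therefore s = 3.3611 × (n + g + δ) = 3.3611 × 0.098 = 0.3294.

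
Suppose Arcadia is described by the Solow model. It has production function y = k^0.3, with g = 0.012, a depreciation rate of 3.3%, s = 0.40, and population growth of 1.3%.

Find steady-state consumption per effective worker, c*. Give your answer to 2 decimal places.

c* ≈ 1.37

At the steady state, Δk = 0, so s·k^α = (n + g + δ)·k.
Rearranging, k^(1−α) = s / (n + g + δ).
k^0.7 = 0.40 / (0.013 + 0.012 + 0.033) = 0.40 / 0.058 = 6.8966
k* = 6.8966^(1/0.7) ≈ 15.7779
y* = (k*)^α = 15.7779^0.3 ≈ 2.2878
c* = (1 − s)·y* = (1 − 0.40) × 2.2878 ≈ 1.3727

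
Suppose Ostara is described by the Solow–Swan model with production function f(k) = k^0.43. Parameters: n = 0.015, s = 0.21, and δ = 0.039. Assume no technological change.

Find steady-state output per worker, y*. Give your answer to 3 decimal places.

y* = 2.786

Steady state requires s·f(k) = (n + δ)·k, i.e. s·k^α = (n + δ)·k.
Rearranging, k^(1−α) = s / (n + δ).
k^0.57 = 0.21 / (0.015 + 0.039) = 0.21 / 0.054 = 3.8889
k* = 3.8889^(1/0.57) ≈ 10.8339
y* = (k*)^α = 10.8339^0.43 ≈ 2.7858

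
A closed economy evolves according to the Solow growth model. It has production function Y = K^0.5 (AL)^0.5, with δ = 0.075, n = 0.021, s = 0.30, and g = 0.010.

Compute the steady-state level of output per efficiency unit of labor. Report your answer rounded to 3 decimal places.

Steady state requires s·f(k) = (n + g + δ)·k, i.e. s·k^α = (n + g + δ)·k.
Dividing both sides by k: k^(1−α) = s / (n + g + δ).
k^0.5 = 0.30 / (0.021 + 0.010 + 0.075) = 0.30 / 0.106 = 2.8302
k* = 2.8302^(1/0.5) ≈ 8.0100
y* = (k*)^α = 8.0100^0.5 ≈ 2.8302

y* ≈ 2.830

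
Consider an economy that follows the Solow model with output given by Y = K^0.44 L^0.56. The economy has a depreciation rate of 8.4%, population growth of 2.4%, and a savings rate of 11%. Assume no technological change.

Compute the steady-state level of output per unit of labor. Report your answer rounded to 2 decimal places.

y* = 1.01

At the steady state, Δk = 0, so s·k^α = (n + δ)·k.
Dividing both sides by k: k^(1−α) = s / (n + δ).
k^0.56 = 0.11 / (0.024 + 0.084) = 0.11 / 0.108 = 1.0185
k* = 1.0185^(1/0.56) ≈ 1.0333
y* = (k*)^α = 1.0333^0.44 ≈ 1.0145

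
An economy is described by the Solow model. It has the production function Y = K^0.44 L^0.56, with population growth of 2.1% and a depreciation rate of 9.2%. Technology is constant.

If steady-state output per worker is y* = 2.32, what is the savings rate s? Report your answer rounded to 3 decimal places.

In steady state, investment equals break-even investment: s·k^α = (n + δ)·k.
Since y* = [s/(n + δ)]^(α/(1−α)), we have s/(n + δ) = (y*)^((1−α)/α) = 2.32^1.2727 = 2.9185.
Therefore s = 2.9185 × (n + δ) = 2.9185 × 0.113 = 0.3298.

s ≈ 0.330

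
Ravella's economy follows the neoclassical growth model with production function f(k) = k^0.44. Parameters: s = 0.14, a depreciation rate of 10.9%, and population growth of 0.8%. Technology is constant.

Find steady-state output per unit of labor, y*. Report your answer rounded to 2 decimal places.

y* ≈ 1.15

Steady state requires s·f(k) = (n + δ)·k, i.e. s·k^α = (n + δ)·k.
Rearranging, k^(1−α) = s / (n + δ).
k^0.56 = 0.14 / (0.008 + 0.109) = 0.14 / 0.117 = 1.1966
k* = 1.1966^(1/0.56) ≈ 1.3778
y* = (k*)^α = 1.3778^0.44 ≈ 1.1514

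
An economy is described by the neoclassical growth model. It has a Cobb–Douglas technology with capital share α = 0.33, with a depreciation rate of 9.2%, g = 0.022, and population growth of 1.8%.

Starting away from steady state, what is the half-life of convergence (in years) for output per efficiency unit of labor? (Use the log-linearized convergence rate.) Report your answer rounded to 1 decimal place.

about 7.8 years

Near the steady state the convergence rate is λ = (1 − α)(n + g + δ).
λ = (1 − 0.33) × 0.132 = 0.67 × 0.132 = 0.08844
Half-life = ln 2 / λ = 0.6931 / 0.08844 ≈ 7.84 years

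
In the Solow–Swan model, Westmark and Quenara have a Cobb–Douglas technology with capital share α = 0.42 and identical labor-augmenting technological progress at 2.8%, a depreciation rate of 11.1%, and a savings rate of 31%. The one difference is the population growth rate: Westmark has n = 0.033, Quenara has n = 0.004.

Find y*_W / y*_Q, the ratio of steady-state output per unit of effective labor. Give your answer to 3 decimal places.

ratio ≈ 0.875

Steady-state y* = [s/(n + g + δ)]^(α/(1−α)), so the ratio is [ (s_W/(n + g + δ)_W) / (s_Q/(n + g + δ)_Q) ]^0.7241.
s_W/(n + g + δ)_W = 0.31/0.172 = 1.8023; s_Q/(n + g + δ)_Q = 0.31/0.143 = 2.1678.
Ratio = (1.8023/2.1678)^0.7241 = 0.8314^0.7241 ≈ 0.8749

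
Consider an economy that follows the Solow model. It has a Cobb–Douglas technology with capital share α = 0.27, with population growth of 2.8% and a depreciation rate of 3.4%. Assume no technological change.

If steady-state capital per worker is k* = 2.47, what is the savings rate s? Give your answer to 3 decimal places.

s ≈ 0.120

In steady state, investment equals break-even investment: s·k^α = (n + δ)·k.
So s / (n + δ) = (k*)^(1−α) = 2.47^0.73 = 1.9349.
Therefore s = 1.9349 × (n + δ) = 1.9349 × 0.062 = 0.1200.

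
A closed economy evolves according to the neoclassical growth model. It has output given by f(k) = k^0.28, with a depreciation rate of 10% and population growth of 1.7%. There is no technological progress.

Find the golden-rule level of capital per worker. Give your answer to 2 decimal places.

The golden rule sets f'(k) = n + δ, i.e. α·k^(α−1) = n + δ.
So k^(1−α) = α / (n + δ) = 0.28 / 0.117 = 2.3932.
k_gold = 2.3932^(1/0.72) ≈ 3.3602

k_gold ≈ 3.36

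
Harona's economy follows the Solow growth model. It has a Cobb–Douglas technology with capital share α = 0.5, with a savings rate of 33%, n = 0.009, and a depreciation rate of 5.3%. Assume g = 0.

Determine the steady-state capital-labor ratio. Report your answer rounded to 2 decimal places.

k* = 28.33

At the steady state, Δk = 0, so s·k^α = (n + δ)·k.
Dividing both sides by k: k^(1−α) = s / (n + δ).
k^0.5 = 0.33 / (0.009 + 0.053) = 0.33 / 0.062 = 5.3226
k* = 5.3226^(1/0.5) ≈ 28.3301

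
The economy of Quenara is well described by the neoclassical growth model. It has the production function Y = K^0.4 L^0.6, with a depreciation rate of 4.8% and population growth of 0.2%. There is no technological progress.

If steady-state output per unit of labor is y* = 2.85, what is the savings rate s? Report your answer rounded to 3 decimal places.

Steady state requires s·f(k) = (n + δ)·k, i.e. s·k^α = (n + δ)·k.
Since y* = [s/(n + δ)]^(α/(1−α)), we have s/(n + δ) = (y*)^((1−α)/α) = 2.85^1.5 = 4.8114.
Therefore s = 4.8114 × (n + δ) = 4.8114 × 0.050 = 0.2406.

s ≈ 0.241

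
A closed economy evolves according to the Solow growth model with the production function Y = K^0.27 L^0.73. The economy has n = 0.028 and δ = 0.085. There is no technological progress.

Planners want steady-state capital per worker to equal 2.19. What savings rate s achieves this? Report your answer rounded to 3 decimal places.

At the steady state, Δk = 0, so s·k^α = (n + δ)·k.
So s / (n + δ) = (k*)^(1−α) = 2.19^0.73 = 1.7722.
Therefore s = 1.7722 × (n + δ) = 1.7722 × 0.113 = 0.2003.

s ≈ 0.200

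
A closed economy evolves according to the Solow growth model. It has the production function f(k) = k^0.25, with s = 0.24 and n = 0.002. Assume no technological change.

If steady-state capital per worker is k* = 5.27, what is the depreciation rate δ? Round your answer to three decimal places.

δ ≈ 0.067

Steady state requires s·f(k) = (n + δ)·k, i.e. s·k^α = (n + δ)·k.
So s / (n + δ) = (k*)^(1−α) = 5.27^0.75 = 3.4782.
Therefore n + δ = s / 3.4782 = 0.24 / 3.4782 = 0.0690, so δ = 0.0690 − 0.002 = 0.0670.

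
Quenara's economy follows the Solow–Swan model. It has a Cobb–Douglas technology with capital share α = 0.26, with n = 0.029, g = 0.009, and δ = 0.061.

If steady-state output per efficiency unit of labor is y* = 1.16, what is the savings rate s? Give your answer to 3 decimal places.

s ≈ 0.151

At the steady state, Δk = 0, so s·k^α = (n + g + δ)·k.
Since y* = [s/(n + g + δ)]^(α/(1−α)), we have s/(n + g + δ) = (y*)^((1−α)/α) = 1.16^2.8462 = 1.5257.
Therefore s = 1.5257 × (n + g + δ) = 1.5257 × 0.099 = 0.1510.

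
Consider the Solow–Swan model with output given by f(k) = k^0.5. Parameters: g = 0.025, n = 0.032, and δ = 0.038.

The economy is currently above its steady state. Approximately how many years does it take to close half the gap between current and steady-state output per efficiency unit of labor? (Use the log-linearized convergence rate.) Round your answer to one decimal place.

about 14.6 years

Near the steady state the convergence rate is λ = (1 − α)(n + g + δ).
λ = (1 − 0.5) × 0.095 = 0.5 × 0.095 = 0.0475
Half-life = ln 2 / λ = 0.6931 / 0.0475 ≈ 14.59 years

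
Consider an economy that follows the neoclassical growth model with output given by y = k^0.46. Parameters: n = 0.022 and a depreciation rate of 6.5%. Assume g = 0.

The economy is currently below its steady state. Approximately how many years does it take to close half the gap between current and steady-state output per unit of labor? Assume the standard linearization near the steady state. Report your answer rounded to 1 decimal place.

Near the steady state the convergence rate is λ = (1 − α)(n + δ).
λ = (1 − 0.46) × 0.087 = 0.54 × 0.087 = 0.04698
Half-life = ln 2 / λ = 0.6931 / 0.04698 ≈ 14.75 years

half-life ≈ 14.8 years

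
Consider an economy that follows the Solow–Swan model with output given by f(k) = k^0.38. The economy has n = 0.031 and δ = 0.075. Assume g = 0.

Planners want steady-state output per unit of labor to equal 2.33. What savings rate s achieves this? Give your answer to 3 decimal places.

Steady state requires s·f(k) = (n + δ)·k, i.e. s·k^α = (n + δ)·k.
Since y* = [s/(n + δ)]^(α/(1−α)), we have s/(n + δ) = (y*)^((1−α)/α) = 2.33^1.6316 = 3.9754.
Therefore s = 3.9754 × (n + δ) = 3.9754 × 0.106 = 0.4214.

s ≈ 0.421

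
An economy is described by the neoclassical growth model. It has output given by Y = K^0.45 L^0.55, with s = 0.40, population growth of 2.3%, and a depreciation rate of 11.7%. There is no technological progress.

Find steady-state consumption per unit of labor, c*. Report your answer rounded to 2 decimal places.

c* ≈ 1.42

Steady state requires s·f(k) = (n + δ)·k, i.e. s·k^α = (n + δ)·k.
Rearranging, k^(1−α) = s / (n + δ).
k^0.55 = 0.40 / (0.023 + 0.117) = 0.40 / 0.140 = 2.8571
k* = 2.8571^(1/0.55) ≈ 6.7446
y* = (k*)^α = 6.7446^0.45 ≈ 2.3606
c* = (1 − s)·y* = (1 − 0.40) × 2.3606 ≈ 1.4164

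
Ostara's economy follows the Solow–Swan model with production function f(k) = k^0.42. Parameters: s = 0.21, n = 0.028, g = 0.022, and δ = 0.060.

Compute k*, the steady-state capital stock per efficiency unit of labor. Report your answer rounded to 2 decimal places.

At the steady state, Δk = 0, so s·k^α = (n + g + δ)·k.
Rearranging, k^(1−α) = s / (n + g + δ).
k^0.58 = 0.21 / (0.028 + 0.022 + 0.060) = 0.21 / 0.110 = 1.9091
k* = 1.9091^(1/0.58) ≈ 3.0492

k* ≈ 3.05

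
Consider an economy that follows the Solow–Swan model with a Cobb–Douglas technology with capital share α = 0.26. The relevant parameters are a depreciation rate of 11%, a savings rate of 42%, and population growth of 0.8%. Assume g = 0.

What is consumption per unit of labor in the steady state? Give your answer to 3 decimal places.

c* = 0.906

In steady state, investment equals break-even investment: s·k^α = (n + δ)·k.
Dividing both sides by k: k^(1−α) = s / (n + δ).
k^0.74 = 0.42 / (0.008 + 0.110) = 0.42 / 0.118 = 3.5593
k* = 3.5593^(1/0.74) ≈ 5.5602
y* = (k*)^α = 5.5602^0.26 ≈ 1.5622
c* = (1 − s)·y* = (1 − 0.42) × 1.5622 ≈ 0.9061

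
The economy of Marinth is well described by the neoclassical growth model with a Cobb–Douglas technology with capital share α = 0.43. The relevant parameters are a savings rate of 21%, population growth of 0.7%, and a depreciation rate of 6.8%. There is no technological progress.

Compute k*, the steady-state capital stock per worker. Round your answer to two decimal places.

At the steady state, Δk = 0, so s·k^α = (n + δ)·k.
Rearranging, k^(1−α) = s / (n + δ).
k^0.57 = 0.21 / (0.007 + 0.068) = 0.21 / 0.075 = 2.8000
k* = 2.8000^(1/0.57) ≈ 6.0882

k* = 6.09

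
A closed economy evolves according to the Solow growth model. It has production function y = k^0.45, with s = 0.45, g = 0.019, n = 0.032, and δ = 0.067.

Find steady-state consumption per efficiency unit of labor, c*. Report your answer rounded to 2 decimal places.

Steady state requires s·f(k) = (n + g + δ)·k, i.e. s·k^α = (n + g + δ)·k.
Dividing both sides by k: k^(1−α) = s / (n + g + δ).
k^0.55 = 0.45 / (0.032 + 0.019 + 0.067) = 0.45 / 0.118 = 3.8136
k* = 3.8136^(1/0.55) ≈ 11.4018
y* = (k*)^α = 11.4018^0.45 ≈ 2.9898
c* = (1 − s)·y* = (1 − 0.45) × 2.9898 ≈ 1.6444

c* = 1.64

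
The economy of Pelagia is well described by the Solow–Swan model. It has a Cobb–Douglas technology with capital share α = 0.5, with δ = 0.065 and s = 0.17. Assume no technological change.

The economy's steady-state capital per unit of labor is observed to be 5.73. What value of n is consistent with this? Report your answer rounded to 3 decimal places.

In steady state, investment equals break-even investment: s·k^α = (n + δ)·k.
So s / (n + δ) = (k*)^(1−α) = 5.73^0.5 = 2.3937.
Therefore n + δ = s / 2.3937 = 0.17 / 2.3937 = 0.0710, so n = 0.0710 − 0.065 = 0.0060.

n ≈ 0.006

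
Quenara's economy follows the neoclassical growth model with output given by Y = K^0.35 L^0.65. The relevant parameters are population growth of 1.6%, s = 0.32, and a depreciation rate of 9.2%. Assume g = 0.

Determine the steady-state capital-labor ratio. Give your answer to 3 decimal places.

Steady state requires s·f(k) = (n + δ)·k, i.e. s·k^α = (n + δ)·k.
Rearranging, k^(1−α) = s / (n + δ).
k^0.65 = 0.32 / (0.016 + 0.092) = 0.32 / 0.108 = 2.9630
k* = 2.9630^(1/0.65) ≈ 5.3179

k* = 5.318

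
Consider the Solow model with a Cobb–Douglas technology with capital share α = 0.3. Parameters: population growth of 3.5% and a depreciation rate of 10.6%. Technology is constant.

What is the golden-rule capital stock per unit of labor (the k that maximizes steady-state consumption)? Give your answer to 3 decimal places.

The golden rule sets f'(k) = n + δ, i.e. α·k^(α−1) = n + δ.
So k^(1−α) = α / (n + δ) = 0.3 / 0.141 = 2.1277.
k_gold = 2.1277^(1/0.7) ≈ 2.9407

k_gold ≈ 2.941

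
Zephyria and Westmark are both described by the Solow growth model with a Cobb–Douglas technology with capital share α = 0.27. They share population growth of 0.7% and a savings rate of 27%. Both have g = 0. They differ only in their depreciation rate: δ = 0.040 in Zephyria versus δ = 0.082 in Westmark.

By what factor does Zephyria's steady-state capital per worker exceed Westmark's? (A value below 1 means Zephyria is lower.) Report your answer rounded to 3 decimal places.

k*_Z / k*_W ≈ 2.398

Steady-state k* = [s/(n + δ)]^(1/(1−α)), so the ratio is [ (s_Z/(n + δ)_Z) / (s_W/(n + δ)_W) ]^1.3699.
s_Z/(n + δ)_Z = 0.27/0.047 = 5.7447; s_W/(n + δ)_W = 0.27/0.089 = 3.0337.
Ratio = (5.7447/3.0337)^1.3699 = 1.8936^1.3699 ≈ 2.3980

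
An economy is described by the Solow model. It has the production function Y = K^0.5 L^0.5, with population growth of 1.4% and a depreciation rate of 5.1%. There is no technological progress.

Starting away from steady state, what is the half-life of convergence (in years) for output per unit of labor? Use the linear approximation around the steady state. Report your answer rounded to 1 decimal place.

half-life ≈ 21.3 years

Near the steady state the convergence rate is λ = (1 − α)(n + δ).
λ = (1 − 0.5) × 0.065 = 0.5 × 0.065 = 0.0325
Half-life = ln 2 / λ = 0.6931 / 0.0325 ≈ 21.33 years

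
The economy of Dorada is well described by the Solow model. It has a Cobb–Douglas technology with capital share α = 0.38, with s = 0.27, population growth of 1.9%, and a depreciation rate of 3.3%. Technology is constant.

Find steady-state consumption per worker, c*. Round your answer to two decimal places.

c* ≈ 2.00

In steady state, investment equals break-even investment: s·k^α = (n + δ)·k.
Dividing both sides by k: k^(1−α) = s / (n + δ).
k^0.62 = 0.27 / (0.019 + 0.033) = 0.27 / 0.052 = 5.1923
k* = 5.1923^(1/0.62) ≈ 14.2497
y* = (k*)^α = 14.2497^0.38 ≈ 2.7444
c* = (1 − s)·y* = (1 − 0.27) × 2.7444 ≈ 2.0034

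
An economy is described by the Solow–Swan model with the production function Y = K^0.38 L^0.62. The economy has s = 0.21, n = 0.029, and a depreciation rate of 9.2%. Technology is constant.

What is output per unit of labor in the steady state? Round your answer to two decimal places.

y* ≈ 1.40

At the steady state, Δk = 0, so s·k^α = (n + δ)·k.
Rearranging, k^(1−α) = s / (n + δ).
k^0.62 = 0.21 / (0.029 + 0.092) = 0.21 / 0.121 = 1.7355
k* = 1.7355^(1/0.62) ≈ 2.4331
y* = (k*)^α = 2.4331^0.38 ≈ 1.4020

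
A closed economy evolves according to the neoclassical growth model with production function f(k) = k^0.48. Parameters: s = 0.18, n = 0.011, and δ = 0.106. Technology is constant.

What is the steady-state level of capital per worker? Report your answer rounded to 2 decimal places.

k* = 2.29

In steady state, investment equals break-even investment: s·k^α = (n + δ)·k.
Dividing both sides by k: k^(1−α) = s / (n + δ).
k^0.52 = 0.18 / (0.011 + 0.106) = 0.18 / 0.117 = 1.5385
k* = 1.5385^(1/0.52) ≈ 2.2898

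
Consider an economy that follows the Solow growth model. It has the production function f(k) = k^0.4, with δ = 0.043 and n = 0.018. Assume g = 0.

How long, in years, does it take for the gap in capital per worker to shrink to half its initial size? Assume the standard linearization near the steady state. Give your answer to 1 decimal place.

Near the steady state the convergence rate is λ = (1 − α)(n + δ).
λ = (1 − 0.4) × 0.061 = 0.6 × 0.061 = 0.0366
Half-life = ln 2 / λ = 0.6931 / 0.0366 ≈ 18.94 years

half-life ≈ 18.9 years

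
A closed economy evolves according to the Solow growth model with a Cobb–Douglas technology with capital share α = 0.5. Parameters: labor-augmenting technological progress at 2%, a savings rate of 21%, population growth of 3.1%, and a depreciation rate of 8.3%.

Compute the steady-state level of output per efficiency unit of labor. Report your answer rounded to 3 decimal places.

Steady state requires s·f(k) = (n + g + δ)·k, i.e. s·k^α = (n + g + δ)·k.
Rearranging, k^(1−α) = s / (n + g + δ).
k^0.5 = 0.21 / (0.031 + 0.020 + 0.083) = 0.21 / 0.134 = 1.5672
k* = 1.5672^(1/0.5) ≈ 2.4561
y* = (k*)^α = 2.4561^0.5 ≈ 1.5672

y* = 1.567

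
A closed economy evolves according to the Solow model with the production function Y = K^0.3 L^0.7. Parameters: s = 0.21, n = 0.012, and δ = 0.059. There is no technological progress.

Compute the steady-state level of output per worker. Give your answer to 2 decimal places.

Steady state requires s·f(k) = (n + δ)·k, i.e. s·k^α = (n + δ)·k.
Rearranging, k^(1−α) = s / (n + δ).
k^0.7 = 0.21 / (0.012 + 0.059) = 0.21 / 0.071 = 2.9577
k* = 2.9577^(1/0.7) ≈ 4.7075
y* = (k*)^α = 4.7075^0.3 ≈ 1.5916

y* ≈ 1.59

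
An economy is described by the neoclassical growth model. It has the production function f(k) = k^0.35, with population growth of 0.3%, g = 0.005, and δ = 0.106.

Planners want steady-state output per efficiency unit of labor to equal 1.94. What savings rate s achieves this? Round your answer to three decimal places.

s ≈ 0.390

Steady state requires s·f(k) = (n + g + δ)·k, i.e. s·k^α = (n + g + δ)·k.
Since y* = [s/(n + g + δ)]^(α/(1−α)), we have s/(n + g + δ) = (y*)^((1−α)/α) = 1.94^1.8571 = 3.4235.
Therefore s = 3.4235 × (n + g + δ) = 3.4235 × 0.114 = 0.3903.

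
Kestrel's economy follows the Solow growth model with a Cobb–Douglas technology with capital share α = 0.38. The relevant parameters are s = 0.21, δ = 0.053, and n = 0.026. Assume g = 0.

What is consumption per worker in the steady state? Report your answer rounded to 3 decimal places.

c* = 1.438

At the steady state, Δk = 0, so s·k^α = (n + δ)·k.
Rearranging, k^(1−α) = s / (n + δ).
k^0.62 = 0.21 / (0.026 + 0.053) = 0.21 / 0.079 = 2.6582
k* = 2.6582^(1/0.62) ≈ 4.8397
y* = (k*)^α = 4.8397^0.38 ≈ 1.8207
c* = (1 − s)·y* = (1 − 0.21) × 1.8207 ≈ 1.4384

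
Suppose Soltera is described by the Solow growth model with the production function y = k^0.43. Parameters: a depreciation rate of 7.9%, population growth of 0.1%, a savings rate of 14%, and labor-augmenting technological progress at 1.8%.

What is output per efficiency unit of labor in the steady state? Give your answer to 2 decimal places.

y* ≈ 1.31

In steady state, investment equals break-even investment: s·k^α = (n + g + δ)·k.
Rearranging, k^(1−α) = s / (n + g + δ).
k^0.57 = 0.14 / (0.001 + 0.018 + 0.079) = 0.14 / 0.098 = 1.4286
k* = 1.4286^(1/0.57) ≈ 1.8697
y* = (k*)^α = 1.8697^0.43 ≈ 1.3088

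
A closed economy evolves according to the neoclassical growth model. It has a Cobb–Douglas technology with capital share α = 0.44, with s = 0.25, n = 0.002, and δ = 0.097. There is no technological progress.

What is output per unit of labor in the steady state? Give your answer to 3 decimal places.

At the steady state, Δk = 0, so s·k^α = (n + δ)·k.
Rearranging, k^(1−α) = s / (n + δ).
k^0.56 = 0.25 / (0.002 + 0.097) = 0.25 / 0.099 = 2.5253
k* = 2.5253^(1/0.56) ≈ 5.2290
y* = (k*)^α = 5.2290^0.44 ≈ 2.0706

y* ≈ 2.071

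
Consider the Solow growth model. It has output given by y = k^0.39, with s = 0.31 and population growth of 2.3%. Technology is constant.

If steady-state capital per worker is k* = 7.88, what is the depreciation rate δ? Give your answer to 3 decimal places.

Steady state requires s·f(k) = (n + δ)·k, i.e. s·k^α = (n + δ)·k.
So s / (n + δ) = (k*)^(1−α) = 7.88^0.61 = 3.5227.
Therefore n + δ = s / 3.5227 = 0.31 / 3.5227 = 0.0880, so δ = 0.0880 − 0.023 = 0.0650.

δ ≈ 0.065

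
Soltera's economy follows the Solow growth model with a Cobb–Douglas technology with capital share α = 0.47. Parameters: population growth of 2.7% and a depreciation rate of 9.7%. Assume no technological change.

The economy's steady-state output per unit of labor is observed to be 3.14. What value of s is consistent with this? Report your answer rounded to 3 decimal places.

s ≈ 0.451

In steady state, investment equals break-even investment: s·k^α = (n + δ)·k.
Since y* = [s/(n + δ)]^(α/(1−α)), we have s/(n + δ) = (y*)^((1−α)/α) = 3.14^1.1277 = 3.6340.
Therefore s = 3.6340 × (n + δ) = 3.6340 × 0.124 = 0.4506.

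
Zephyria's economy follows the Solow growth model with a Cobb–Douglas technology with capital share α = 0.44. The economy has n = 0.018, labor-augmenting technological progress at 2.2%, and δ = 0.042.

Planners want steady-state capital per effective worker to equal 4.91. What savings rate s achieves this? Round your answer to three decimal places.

s ≈ 0.200

Steady state requires s·f(k) = (n + g + δ)·k, i.e. s·k^α = (n + g + δ)·k.
So s / (n + g + δ) = (k*)^(1−α) = 4.91^0.56 = 2.4378.
Therefore s = 2.4378 × (n + g + δ) = 2.4378 × 0.082 = 0.1999.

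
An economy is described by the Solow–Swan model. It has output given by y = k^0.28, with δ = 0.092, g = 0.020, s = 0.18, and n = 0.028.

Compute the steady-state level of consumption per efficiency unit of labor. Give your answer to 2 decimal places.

c* = 0.90

In steady state, investment equals break-even investment: s·k^α = (n + g + δ)·k.
Rearranging, k^(1−α) = s / (n + g + δ).
k^0.72 = 0.18 / (0.028 + 0.020 + 0.092) = 0.18 / 0.140 = 1.2857
k* = 1.2857^(1/0.72) ≈ 1.4177
y* = (k*)^α = 1.4177^0.28 ≈ 1.1027
c* = (1 − s)·y* = (1 − 0.18) × 1.1027 ≈ 0.9042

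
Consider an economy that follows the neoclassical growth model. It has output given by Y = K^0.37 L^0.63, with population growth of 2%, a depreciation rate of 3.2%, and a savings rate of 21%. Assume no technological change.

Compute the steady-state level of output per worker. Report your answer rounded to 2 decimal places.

At the steady state, Δk = 0, so s·k^α = (n + δ)·k.
Rearranging, k^(1−α) = s / (n + δ).
k^0.63 = 0.21 / (0.020 + 0.032) = 0.21 / 0.052 = 4.0385
k* = 4.0385^(1/0.63) ≈ 9.1676
y* = (k*)^α = 9.1676^0.37 ≈ 2.2700

y* = 2.27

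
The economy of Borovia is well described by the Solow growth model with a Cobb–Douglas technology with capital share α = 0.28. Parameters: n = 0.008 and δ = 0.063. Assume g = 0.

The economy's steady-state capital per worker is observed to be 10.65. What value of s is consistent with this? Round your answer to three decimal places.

Steady state requires s·f(k) = (n + δ)·k, i.e. s·k^α = (n + δ)·k.
So s / (n + δ) = (k*)^(1−α) = 10.65^0.72 = 5.4915.
Therefore s = 5.4915 × (n + δ) = 5.4915 × 0.071 = 0.3899.

s ≈ 0.390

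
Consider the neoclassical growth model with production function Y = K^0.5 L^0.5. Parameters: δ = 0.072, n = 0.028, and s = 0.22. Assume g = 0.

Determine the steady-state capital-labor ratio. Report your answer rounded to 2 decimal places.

Steady state requires s·f(k) = (n + δ)·k, i.e. s·k^α = (n + δ)·k.
Dividing both sides by k: k^(1−α) = s / (n + δ).
k^0.5 = 0.22 / (0.028 + 0.072) = 0.22 / 0.100 = 2.2000
k* = 2.2000^(1/0.5) ≈ 4.8400

k* = 4.84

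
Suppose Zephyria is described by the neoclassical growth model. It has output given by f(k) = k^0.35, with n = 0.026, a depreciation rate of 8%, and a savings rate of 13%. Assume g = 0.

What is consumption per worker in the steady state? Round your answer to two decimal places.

c* = 0.97

In steady state, investment equals break-even investment: s·k^α = (n + δ)·k.
Dividing both sides by k: k^(1−α) = s / (n + δ).
k^0.65 = 0.13 / (0.026 + 0.080) = 0.13 / 0.106 = 1.2264
k* = 1.2264^(1/0.65) ≈ 1.3689
y* = (k*)^α = 1.3689^0.35 ≈ 1.1162
c* = (1 − s)·y* = (1 − 0.13) × 1.1162 ≈ 0.9711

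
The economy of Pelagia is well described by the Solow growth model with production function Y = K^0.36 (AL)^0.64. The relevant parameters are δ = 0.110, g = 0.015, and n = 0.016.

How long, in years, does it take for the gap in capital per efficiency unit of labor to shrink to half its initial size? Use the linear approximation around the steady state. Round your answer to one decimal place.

Near the steady state the convergence rate is λ = (1 − α)(n + g + δ).
λ = (1 − 0.36) × 0.141 = 0.64 × 0.141 = 0.09024
Half-life = ln 2 / λ = 0.6931 / 0.09024 ≈ 7.68 years

about 7.7 years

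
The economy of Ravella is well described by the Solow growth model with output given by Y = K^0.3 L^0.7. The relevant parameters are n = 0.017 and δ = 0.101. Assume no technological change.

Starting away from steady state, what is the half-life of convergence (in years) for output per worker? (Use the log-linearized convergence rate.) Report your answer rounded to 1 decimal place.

Near the steady state the convergence rate is λ = (1 − α)(n + δ).
λ = (1 − 0.3) × 0.118 = 0.7 × 0.118 = 0.0826
Half-life = ln 2 / λ = 0.6931 / 0.0826 ≈ 8.39 years

about 8.4 years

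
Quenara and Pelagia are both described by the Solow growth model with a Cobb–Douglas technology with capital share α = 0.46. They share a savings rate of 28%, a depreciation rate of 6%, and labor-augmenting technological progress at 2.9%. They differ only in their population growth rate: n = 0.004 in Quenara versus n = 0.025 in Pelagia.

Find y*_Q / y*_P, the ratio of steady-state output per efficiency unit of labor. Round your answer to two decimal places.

Steady-state y* = [s/(n + g + δ)]^(α/(1−α)), so the ratio is [ (s_Q/(n + g + δ)_Q) / (s_P/(n + g + δ)_P) ]^0.8519.
s_Q/(n + g + δ)_Q = 0.28/0.093 = 3.0108; s_P/(n + g + δ)_P = 0.28/0.114 = 2.4561.
Ratio = (3.0108/2.4561)^0.8519 = 1.2258^0.8519 ≈ 1.1894

ratio ≈ 1.19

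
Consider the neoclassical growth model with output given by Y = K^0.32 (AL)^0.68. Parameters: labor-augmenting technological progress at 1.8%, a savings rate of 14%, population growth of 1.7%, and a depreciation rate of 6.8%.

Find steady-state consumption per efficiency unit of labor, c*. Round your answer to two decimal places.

c* = 0.99

In steady state, investment equals break-even investment: s·k^α = (n + g + δ)·k.
Dividing both sides by k: k^(1−α) = s / (n + g + δ).
k^0.68 = 0.14 / (0.017 + 0.018 + 0.068) = 0.14 / 0.103 = 1.3592
k* = 1.3592^(1/0.68) ≈ 1.5704
y* = (k*)^α = 1.5704^0.32 ≈ 1.1554
c* = (1 − s)·y* = (1 − 0.14) × 1.1554 ≈ 0.9936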